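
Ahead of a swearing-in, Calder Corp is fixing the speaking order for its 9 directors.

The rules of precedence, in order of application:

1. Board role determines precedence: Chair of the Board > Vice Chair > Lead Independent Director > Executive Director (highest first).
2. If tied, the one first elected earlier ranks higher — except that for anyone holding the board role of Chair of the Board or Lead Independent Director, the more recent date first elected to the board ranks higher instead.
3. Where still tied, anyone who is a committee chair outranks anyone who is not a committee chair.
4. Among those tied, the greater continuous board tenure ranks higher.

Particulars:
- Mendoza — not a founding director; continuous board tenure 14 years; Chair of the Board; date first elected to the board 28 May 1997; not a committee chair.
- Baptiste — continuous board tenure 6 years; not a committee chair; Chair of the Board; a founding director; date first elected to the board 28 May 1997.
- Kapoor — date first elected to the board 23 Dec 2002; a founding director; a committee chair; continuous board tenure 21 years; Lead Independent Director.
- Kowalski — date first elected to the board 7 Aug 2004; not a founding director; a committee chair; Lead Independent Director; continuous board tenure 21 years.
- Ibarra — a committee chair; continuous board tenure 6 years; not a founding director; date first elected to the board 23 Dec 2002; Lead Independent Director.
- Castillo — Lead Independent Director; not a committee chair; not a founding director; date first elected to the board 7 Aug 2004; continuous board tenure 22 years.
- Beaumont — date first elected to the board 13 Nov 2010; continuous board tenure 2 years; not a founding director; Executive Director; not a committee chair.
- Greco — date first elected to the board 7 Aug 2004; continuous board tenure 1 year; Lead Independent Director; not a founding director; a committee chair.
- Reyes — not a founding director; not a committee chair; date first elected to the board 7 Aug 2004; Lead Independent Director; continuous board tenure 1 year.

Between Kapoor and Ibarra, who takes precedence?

By board role: Mendoza and Baptiste (Chair of the Board); then Kowalski, Greco, Castillo, Reyes, Kapoor and Ibarra (Lead Independent Director); then Beaumont (Executive Director).
Mendoza and Baptiste both have date first elected to the board 28 May 1997, so the next rule applies.
Mendoza and Baptiste are each not a committee chair, so the next rule applies.
Among Mendoza and Baptiste, by continuous board tenure (higher first): Mendoza (14 years) before Baptiste (6 years).
Among Kowalski, Greco, Castillo, Reyes, Kapoor and Ibarra, by date first elected to the board (later first) (reversed rule for this group): Kowalski, Greco, Castillo and Reyes (7 Aug 2004) before Kapoor and Ibarra (23 Dec 2002).
Among Kowalski, Greco, Castillo and Reyes, a committee chair before not a committee chair: Kowalski and Greco (a committee chair) before Castillo and Reyes (not a committee chair).
Among Kowalski and Greco, by continuous board tenure (higher first): Kowalski (21 years) before Greco (1 year).
Among Castillo and Reyes, by continuous board tenure (higher first): Castillo (22 years) before Reyes (1 year).
Kapoor and Ibarra are each a committee chair, so the next rule applies.
Among Kapoor and Ibarra, by continuous board tenure (higher first): Kapoor (21 years) before Ibarra (6 years).
So Kapoor takes precedence.

Kapoor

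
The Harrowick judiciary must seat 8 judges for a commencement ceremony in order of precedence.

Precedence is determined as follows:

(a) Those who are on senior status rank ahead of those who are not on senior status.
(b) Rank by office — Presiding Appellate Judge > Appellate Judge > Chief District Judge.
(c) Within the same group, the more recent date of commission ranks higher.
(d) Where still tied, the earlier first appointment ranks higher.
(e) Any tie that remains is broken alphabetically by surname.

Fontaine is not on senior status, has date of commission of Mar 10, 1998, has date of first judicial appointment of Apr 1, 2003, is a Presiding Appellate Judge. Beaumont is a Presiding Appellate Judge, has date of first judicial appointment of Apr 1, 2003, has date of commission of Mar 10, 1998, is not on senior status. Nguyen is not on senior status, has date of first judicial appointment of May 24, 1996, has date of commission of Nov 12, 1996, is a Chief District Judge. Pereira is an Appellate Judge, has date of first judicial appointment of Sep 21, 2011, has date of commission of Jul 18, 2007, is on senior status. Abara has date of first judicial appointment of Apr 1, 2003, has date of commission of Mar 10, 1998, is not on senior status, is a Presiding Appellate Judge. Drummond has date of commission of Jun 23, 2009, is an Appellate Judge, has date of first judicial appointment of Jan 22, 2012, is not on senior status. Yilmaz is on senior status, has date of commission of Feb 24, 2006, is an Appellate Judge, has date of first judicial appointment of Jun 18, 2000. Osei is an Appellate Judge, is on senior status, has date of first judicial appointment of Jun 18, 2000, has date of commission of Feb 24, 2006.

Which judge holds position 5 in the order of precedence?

Beaumont

By the first rule: Pereira, Osei and Yilmaz (each on senior status); then Abara, Beaumont, Fontaine, Drummond and Nguyen (each not on senior status).
Pereira, Osei and Yilmaz are each Appellate Judge, so the next rule applies.
Among Pereira, Osei and Yilmaz, by date of commission (later first): Pereira (Jul 18, 2007) before Osei and Yilmaz (Feb 24, 2006).
Osei and Yilmaz both have date of first judicial appointment Jun 18, 2000, so the next rule applies.
Among Osei and Yilmaz, alphabetically by surname: Osei before Yilmaz.
Among Abara, Beaumont, Fontaine, Drummond and Nguyen, by office: Abara, Beaumont and Fontaine (Presiding Appellate Judge) before Drummond (Appellate Judge) before Nguyen (Chief District Judge).
Abara, Beaumont and Fontaine all have date of commission Mar 10, 1998, so the next rule applies.
Abara, Beaumont and Fontaine all have date of first judicial appointment Apr 1, 2003, so the next rule applies.
Among Abara, Beaumont and Fontaine, alphabetically by surname: Abara before Beaumont before Fontaine.
Order: Pereira, Osei, Yilmaz, Abara, Beaumont, Fontaine, Drummond, Nguyen.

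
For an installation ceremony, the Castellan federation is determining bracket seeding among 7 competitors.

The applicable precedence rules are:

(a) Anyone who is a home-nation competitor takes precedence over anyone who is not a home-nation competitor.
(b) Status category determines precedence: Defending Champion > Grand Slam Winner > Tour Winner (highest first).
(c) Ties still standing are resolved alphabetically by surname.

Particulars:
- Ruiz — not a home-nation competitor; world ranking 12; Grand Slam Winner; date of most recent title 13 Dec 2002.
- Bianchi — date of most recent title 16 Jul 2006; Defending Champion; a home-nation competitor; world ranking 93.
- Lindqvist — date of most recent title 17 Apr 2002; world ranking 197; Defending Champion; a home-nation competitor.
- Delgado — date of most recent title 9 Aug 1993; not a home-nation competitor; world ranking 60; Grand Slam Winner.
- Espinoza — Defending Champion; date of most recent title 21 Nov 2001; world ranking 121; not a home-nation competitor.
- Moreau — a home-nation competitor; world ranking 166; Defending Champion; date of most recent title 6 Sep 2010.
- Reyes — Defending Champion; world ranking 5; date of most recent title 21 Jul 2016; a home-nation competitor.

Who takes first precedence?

By the first rule: Bianchi, Lindqvist, Moreau and Reyes (each a home-nation competitor); then Espinoza, Delgado and Ruiz (each not a home-nation competitor).
Bianchi, Lindqvist, Moreau and Reyes are each Defending Champion, so the next rule applies.
Among Bianchi, Lindqvist, Moreau and Reyes, alphabetically by surname: Bianchi before Lindqvist before Moreau before Reyes.
Among Espinoza, Delgado and Ruiz, by status category: Espinoza (Defending Champion) before Delgado and Ruiz (Grand Slam Winner).
Among Delgado and Ruiz, alphabetically by surname: Delgado before Ruiz.
Order: Bianchi, Lindqvist, Moreau, Reyes, Espinoza, Delgado, Ruiz.

Bianchi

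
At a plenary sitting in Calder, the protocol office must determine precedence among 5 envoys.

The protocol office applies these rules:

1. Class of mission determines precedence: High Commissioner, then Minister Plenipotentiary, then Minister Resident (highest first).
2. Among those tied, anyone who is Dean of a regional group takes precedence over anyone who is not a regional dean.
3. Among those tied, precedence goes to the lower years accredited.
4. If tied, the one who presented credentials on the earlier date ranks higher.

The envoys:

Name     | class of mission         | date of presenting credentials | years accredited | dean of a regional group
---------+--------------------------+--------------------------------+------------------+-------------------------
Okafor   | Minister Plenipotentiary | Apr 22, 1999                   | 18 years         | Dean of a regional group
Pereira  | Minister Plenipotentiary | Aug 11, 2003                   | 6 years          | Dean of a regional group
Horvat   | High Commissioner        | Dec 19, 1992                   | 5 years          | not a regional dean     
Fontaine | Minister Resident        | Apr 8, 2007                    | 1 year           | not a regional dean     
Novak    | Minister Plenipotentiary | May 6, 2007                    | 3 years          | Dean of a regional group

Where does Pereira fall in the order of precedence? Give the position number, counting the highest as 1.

By class of mission: Horvat (High Commissioner); then Novak, Pereira and Okafor (Minister Plenipotentiary); then Fontaine (Minister Resident).
Novak, Pereira and Okafor are each Dean of a regional group, so the next rule applies.
Among Novak, Pereira and Okafor, by years accredited (lower first): Novak (3 years) before Pereira (6 years) before Okafor (18 years).
Order: Horvat, Novak, Pereira, Okafor, Fontaine. So position 3.

3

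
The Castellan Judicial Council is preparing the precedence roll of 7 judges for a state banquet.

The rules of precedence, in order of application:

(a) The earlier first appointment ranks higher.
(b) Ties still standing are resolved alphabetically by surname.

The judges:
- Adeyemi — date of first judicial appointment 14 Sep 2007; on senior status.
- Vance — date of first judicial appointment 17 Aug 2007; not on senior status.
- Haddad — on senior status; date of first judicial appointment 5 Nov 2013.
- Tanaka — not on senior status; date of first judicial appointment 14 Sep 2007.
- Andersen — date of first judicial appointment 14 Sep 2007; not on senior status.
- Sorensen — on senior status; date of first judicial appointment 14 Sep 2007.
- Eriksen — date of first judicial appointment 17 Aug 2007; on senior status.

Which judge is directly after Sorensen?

Tanaka

By date of first judicial appointment (earlier first): Eriksen and Vance (both 17 Aug 2007); then Adeyemi, Andersen, Sorensen and Tanaka (each 14 Sep 2007); then Haddad (5 Nov 2013).
Among Eriksen and Vance, alphabetically by surname: Eriksen before Vance.
Among Adeyemi, Andersen, Sorensen and Tanaka, alphabetically by surname: Adeyemi before Andersen before Sorensen before Tanaka.
Order: Eriksen, Vance, Adeyemi, Andersen, Sorensen, Tanaka, Haddad.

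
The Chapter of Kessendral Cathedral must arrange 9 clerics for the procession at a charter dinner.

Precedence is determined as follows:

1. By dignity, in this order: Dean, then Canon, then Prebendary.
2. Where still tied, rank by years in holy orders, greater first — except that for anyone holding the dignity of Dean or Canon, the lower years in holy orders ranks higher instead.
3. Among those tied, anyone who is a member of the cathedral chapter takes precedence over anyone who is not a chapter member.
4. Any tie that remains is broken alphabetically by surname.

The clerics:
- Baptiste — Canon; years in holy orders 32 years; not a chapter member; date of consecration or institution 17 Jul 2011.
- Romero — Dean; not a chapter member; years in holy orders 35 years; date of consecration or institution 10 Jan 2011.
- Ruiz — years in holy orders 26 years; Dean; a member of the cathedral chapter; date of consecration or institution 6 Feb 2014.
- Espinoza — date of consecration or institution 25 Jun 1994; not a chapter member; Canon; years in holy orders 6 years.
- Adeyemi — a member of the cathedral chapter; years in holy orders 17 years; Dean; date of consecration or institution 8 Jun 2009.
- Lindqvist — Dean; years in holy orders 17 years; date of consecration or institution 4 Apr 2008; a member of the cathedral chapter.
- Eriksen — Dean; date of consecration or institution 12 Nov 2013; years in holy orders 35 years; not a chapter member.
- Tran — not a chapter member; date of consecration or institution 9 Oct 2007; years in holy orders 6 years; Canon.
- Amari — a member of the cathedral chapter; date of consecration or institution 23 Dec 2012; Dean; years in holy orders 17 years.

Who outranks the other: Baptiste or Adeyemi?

By dignity: Adeyemi, Amari, Lindqvist, Ruiz, Eriksen and Romero (Dean); then Espinoza, Tran and Baptiste (Canon).
Among Adeyemi, Amari, Lindqvist, Ruiz, Eriksen and Romero, by years in holy orders (lower first) (reversed rule for this group): Adeyemi, Amari and Lindqvist (17 years) before Ruiz (26 years) before Eriksen and Romero (35 years).
Adeyemi, Amari and Lindqvist are each a member of the cathedral chapter, so the next rule applies.
Among Adeyemi, Amari and Lindqvist, alphabetically by surname: Adeyemi before Amari before Lindqvist.
Eriksen and Romero are each not a chapter member, so the next rule applies.
Among Eriksen and Romero, alphabetically by surname: Eriksen before Romero.
Among Espinoza, Tran and Baptiste, by years in holy orders (lower first) (reversed rule for this group): Espinoza and Tran (6 years) before Baptiste (32 years).
Espinoza and Tran are each not a chapter member, so the next rule applies.
Among Espinoza and Tran, alphabetically by surname: Espinoza before Tran.
So Adeyemi takes precedence.

Adeyemi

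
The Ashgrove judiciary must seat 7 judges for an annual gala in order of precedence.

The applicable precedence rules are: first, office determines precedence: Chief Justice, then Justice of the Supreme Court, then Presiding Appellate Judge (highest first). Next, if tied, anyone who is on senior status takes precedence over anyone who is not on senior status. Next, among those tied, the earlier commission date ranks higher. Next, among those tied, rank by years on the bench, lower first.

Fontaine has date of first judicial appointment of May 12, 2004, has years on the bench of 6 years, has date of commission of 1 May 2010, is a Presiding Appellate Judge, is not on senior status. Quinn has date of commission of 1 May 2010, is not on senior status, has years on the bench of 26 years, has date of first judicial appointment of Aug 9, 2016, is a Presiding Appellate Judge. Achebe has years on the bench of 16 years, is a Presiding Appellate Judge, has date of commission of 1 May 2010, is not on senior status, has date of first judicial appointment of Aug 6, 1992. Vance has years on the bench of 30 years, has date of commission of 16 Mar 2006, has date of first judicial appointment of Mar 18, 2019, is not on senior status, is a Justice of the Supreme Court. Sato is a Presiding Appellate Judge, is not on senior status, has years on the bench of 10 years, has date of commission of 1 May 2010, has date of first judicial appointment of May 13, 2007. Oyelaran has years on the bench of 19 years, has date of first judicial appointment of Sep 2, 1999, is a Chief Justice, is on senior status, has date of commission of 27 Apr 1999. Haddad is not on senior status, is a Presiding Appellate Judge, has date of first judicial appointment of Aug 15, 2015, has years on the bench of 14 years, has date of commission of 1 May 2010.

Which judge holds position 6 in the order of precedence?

Achebe

By office: Oyelaran (Chief Justice); then Vance (Justice of the Supreme Court); then Fontaine, Sato, Haddad, Achebe and Quinn (Presiding Appellate Judge).
Fontaine, Sato, Haddad, Achebe and Quinn are each not on senior status, so the next rule applies.
Fontaine, Sato, Haddad, Achebe and Quinn all have date of commission 1 May 2010, so the next rule applies.
Among Fontaine, Sato, Haddad, Achebe and Quinn, by years on the bench (lower first): Fontaine (6 years) before Sato (10 years) before Haddad (14 years) before Achebe (16 years) before Quinn (26 years).
Order: Oyelaran, Vance, Fontaine, Sato, Haddad, Achebe, Quinn.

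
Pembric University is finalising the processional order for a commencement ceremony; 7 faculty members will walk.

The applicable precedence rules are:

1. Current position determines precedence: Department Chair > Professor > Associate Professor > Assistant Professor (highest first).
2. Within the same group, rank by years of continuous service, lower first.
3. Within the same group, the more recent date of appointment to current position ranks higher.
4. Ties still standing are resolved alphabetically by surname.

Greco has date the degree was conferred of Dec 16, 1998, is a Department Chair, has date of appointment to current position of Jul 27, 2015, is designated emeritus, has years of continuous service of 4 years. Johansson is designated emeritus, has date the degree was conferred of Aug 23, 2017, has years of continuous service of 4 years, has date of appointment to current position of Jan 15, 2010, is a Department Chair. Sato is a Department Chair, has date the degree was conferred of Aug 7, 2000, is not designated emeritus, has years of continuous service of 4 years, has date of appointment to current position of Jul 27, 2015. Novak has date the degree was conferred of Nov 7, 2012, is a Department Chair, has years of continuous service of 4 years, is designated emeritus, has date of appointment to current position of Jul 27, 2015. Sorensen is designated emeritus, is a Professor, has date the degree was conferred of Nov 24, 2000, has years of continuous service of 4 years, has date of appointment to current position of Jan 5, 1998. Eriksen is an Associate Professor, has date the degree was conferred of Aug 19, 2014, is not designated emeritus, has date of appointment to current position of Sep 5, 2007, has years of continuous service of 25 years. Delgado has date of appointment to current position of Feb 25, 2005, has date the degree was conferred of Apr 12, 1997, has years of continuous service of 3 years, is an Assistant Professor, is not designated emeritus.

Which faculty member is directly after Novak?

Sato

By current position: Greco, Novak, Sato and Johansson (Department Chair); then Sorensen (Professor); then Eriksen (Associate Professor); then Delgado (Assistant Professor).
Greco, Novak, Sato and Johansson all have years of continuous service 4 years, so the next rule applies.
Among Greco, Novak, Sato and Johansson, by date of appointment to current position (later first): Greco, Novak and Sato (Jul 27, 2015) before Johansson (Jan 15, 2010).
Among Greco, Novak and Sato, alphabetically by surname: Greco before Novak before Sato.
Order: Greco, Novak, Sato, Johansson, Sorensen, Eriksen, Delgado.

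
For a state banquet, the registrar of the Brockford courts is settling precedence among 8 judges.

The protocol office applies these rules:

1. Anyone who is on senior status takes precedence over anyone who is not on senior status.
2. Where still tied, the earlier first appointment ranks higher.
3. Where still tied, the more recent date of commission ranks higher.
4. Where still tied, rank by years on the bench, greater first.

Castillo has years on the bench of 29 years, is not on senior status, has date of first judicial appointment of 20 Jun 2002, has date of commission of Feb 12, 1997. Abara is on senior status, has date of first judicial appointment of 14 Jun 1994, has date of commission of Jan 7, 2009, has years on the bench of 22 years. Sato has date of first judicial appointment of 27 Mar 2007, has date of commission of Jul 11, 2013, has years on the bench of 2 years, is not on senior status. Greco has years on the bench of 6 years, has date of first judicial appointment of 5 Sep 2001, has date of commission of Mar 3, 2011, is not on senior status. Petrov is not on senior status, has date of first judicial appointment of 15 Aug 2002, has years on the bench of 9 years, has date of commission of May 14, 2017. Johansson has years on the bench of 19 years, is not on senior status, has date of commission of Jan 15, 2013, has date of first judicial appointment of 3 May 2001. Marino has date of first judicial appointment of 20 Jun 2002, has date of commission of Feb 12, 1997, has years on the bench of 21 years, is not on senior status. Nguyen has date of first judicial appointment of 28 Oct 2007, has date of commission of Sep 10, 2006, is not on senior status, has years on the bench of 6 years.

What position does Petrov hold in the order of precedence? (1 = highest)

6

By the first rule: Abara (on senior status); then Johansson, Greco, Castillo, Marino, Petrov, Sato and Nguyen (each not on senior status).
Among Johansson, Greco, Castillo, Marino, Petrov, Sato and Nguyen, by date of first judicial appointment (earlier first): Johansson (3 May 2001) before Greco (5 Sep 2001) before Castillo and Marino (20 Jun 2002) before Petrov (15 Aug 2002) before Sato (27 Mar 2007) before Nguyen (28 Oct 2007).
Castillo and Marino both have date of commission Feb 12, 1997, so the next rule applies.
Among Castillo and Marino, by years on the bench (higher first): Castillo (29 years) before Marino (21 years).
Order: Abara, Johansson, Greco, Castillo, Marino, Petrov, Sato, Nguyen. So position 6.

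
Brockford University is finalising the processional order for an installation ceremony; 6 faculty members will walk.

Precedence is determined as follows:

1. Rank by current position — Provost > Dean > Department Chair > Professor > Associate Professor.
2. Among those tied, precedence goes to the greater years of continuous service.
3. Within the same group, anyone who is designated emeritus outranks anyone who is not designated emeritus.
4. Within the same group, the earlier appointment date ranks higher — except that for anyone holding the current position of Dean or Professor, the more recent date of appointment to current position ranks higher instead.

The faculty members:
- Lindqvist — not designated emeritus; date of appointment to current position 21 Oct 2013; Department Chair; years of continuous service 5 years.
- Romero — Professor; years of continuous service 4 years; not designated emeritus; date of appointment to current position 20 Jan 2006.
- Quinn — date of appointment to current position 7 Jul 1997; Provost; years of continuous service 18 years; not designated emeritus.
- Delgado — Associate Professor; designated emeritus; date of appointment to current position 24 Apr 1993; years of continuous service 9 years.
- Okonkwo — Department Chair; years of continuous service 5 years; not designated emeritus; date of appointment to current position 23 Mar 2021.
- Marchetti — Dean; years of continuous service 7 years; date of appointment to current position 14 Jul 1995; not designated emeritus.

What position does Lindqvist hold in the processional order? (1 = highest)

3

By current position: Quinn (Provost); then Marchetti (Dean); then Lindqvist and Okonkwo (Department Chair); then Romero (Professor); then Delgado (Associate Professor).
Lindqvist and Okonkwo both have years of continuous service 5 years, so the next rule applies.
Lindqvist and Okonkwo are each not designated emeritus, so the next rule applies.
Among Lindqvist and Okonkwo, by date of appointment to current position (earlier first): Lindqvist (21 Oct 2013) before Okonkwo (23 Mar 2021).
Order: Quinn, Marchetti, Lindqvist, Okonkwo, Romero, Delgado. So position 3.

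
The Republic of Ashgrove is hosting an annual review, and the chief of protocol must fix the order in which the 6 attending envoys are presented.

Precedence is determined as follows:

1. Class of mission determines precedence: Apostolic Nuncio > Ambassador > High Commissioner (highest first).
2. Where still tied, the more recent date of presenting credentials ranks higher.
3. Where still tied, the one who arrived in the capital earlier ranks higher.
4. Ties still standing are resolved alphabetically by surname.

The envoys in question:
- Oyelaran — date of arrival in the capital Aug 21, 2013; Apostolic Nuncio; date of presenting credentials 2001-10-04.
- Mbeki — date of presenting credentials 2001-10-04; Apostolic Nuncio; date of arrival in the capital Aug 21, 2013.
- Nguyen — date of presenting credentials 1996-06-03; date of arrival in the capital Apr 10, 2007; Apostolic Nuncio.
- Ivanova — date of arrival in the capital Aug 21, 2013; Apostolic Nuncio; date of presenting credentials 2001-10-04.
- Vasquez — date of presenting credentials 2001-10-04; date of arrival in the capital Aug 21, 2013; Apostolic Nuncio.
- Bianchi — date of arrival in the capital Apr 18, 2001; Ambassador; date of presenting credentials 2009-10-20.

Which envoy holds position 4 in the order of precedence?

Vasquez

By class of mission: Ivanova, Mbeki, Oyelaran, Vasquez and Nguyen (Apostolic Nuncio); then Bianchi (Ambassador).
Among Ivanova, Mbeki, Oyelaran, Vasquez and Nguyen, by date of presenting credentials (later first): Ivanova, Mbeki, Oyelaran and Vasquez (2001-10-04) before Nguyen (1996-06-03).
Ivanova, Mbeki, Oyelaran and Vasquez all have date of arrival in the capital Aug 21, 2013, so the next rule applies.
Among Ivanova, Mbeki, Oyelaran and Vasquez, alphabetically by surname: Ivanova before Mbeki before Oyelaran before Vasquez.
Order: Ivanova, Mbeki, Oyelaran, Vasquez, Nguyen, Bianchi.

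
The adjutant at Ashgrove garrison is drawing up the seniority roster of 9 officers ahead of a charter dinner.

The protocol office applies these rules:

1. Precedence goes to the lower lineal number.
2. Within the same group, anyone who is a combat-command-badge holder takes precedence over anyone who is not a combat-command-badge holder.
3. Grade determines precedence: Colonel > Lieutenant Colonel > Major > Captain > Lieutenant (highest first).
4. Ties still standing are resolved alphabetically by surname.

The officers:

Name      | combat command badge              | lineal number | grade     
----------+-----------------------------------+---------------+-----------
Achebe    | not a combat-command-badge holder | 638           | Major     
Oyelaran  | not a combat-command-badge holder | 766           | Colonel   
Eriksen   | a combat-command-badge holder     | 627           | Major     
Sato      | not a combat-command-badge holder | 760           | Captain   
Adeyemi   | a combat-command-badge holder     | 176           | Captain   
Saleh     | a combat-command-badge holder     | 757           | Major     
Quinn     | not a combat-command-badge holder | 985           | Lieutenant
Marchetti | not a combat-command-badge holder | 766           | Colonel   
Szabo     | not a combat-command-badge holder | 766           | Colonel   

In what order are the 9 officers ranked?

Adeyemi, Eriksen, Achebe, Saleh, Sato, Marchetti, Oyelaran, Szabo, Quinn

By lineal number (lower first): Adeyemi (176); then Eriksen (627); then Achebe (638); then Saleh (757); then Sato (760); then Marchetti, Oyelaran and Szabo (each 766); then Quinn (985).
Marchetti, Oyelaran and Szabo are each not a combat-command-badge holder, so the next rule applies.
Marchetti, Oyelaran and Szabo are each Colonel, so the next rule applies.
Among Marchetti, Oyelaran and Szabo, alphabetically by surname: Marchetti before Oyelaran before Szabo.
Full order: Adeyemi, Eriksen, Achebe, Saleh, Sato, Marchetti, Oyelaran, Szabo, Quinn.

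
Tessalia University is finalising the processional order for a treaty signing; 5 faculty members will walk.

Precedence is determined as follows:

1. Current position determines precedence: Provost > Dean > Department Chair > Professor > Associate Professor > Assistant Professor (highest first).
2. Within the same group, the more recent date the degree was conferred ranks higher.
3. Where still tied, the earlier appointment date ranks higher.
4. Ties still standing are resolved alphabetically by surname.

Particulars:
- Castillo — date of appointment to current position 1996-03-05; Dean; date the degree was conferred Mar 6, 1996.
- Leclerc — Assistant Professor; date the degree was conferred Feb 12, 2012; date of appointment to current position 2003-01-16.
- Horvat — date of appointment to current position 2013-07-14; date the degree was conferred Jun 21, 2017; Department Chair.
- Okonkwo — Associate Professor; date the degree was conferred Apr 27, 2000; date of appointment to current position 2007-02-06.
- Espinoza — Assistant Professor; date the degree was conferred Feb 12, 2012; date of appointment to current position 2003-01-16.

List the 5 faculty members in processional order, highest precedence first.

By current position: Castillo (Dean); then Horvat (Department Chair); then Okonkwo (Associate Professor); then Espinoza and Leclerc (Assistant Professor).
Espinoza and Leclerc both have date the degree was conferred Feb 12, 2012, so the next rule applies.
Espinoza and Leclerc both have date of appointment to current position 2003-01-16, so the next rule applies.
Among Espinoza and Leclerc, alphabetically by surname: Espinoza before Leclerc.
Full order: Castillo, Horvat, Okonkwo, Espinoza, Leclerc.

Castillo, Horvat, Okonkwo, Espinoza, Leclerc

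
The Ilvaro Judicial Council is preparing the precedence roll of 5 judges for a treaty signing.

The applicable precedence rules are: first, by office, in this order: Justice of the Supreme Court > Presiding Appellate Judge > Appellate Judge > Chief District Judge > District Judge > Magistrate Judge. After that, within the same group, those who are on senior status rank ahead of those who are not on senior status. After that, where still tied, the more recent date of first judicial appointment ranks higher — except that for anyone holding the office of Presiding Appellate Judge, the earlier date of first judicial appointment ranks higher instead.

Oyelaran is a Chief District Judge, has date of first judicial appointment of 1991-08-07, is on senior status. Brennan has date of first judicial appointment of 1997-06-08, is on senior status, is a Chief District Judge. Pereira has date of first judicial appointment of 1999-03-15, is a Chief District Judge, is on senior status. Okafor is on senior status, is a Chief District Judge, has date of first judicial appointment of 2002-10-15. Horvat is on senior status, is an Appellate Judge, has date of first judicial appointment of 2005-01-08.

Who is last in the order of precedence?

By office: Horvat (Appellate Judge); then Okafor, Pereira, Brennan and Oyelaran (Chief District Judge).
Okafor, Pereira, Brennan and Oyelaran are each on senior status, so the next rule applies.
Among Okafor, Pereira, Brennan and Oyelaran, by date of first judicial appointment (later first): Okafor (2002-10-15) before Pereira (1999-03-15) before Brennan (1997-06-08) before Oyelaran (1991-08-07).
Order: Horvat, Okafor, Pereira, Brennan, Oyelaran.

Oyelaran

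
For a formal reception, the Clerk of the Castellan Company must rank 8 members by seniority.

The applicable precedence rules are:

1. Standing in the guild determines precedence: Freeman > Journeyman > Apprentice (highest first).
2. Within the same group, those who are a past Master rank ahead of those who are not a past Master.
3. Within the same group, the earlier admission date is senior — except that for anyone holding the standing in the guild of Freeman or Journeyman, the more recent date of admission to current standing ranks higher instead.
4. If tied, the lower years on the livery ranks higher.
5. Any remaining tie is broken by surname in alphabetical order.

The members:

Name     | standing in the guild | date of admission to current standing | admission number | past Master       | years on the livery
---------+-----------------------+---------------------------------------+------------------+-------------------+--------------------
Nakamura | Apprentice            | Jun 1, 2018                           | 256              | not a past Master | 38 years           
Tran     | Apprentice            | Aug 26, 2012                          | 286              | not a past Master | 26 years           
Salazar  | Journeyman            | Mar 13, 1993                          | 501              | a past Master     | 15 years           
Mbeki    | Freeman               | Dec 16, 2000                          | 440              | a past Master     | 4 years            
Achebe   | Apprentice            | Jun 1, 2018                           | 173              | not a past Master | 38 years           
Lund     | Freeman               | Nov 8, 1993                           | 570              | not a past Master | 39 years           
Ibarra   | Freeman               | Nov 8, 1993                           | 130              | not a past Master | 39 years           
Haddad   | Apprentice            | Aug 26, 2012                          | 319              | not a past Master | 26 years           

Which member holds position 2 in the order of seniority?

By standing in the guild: Mbeki, Ibarra and Lund (Freeman); then Salazar (Journeyman); then Haddad, Tran, Achebe and Nakamura (Apprentice).
Among Mbeki, Ibarra and Lund, a past Master before not a past Master: Mbeki (a past Master) before Ibarra and Lund (not a past Master).
Ibarra and Lund both have date of admission to current standing Nov 8, 1993, so the next rule applies.
Ibarra and Lund both have years on the livery 39 years, so the next rule applies.
Among Ibarra and Lund, alphabetically by surname: Ibarra before Lund.
Haddad, Tran, Achebe and Nakamura are each not a past Master, so the next rule applies.
Among Haddad, Tran, Achebe and Nakamura, by date of admission to current standing (earlier first): Haddad and Tran (Aug 26, 2012) before Achebe and Nakamura (Jun 1, 2018).
Haddad and Tran both have years on the livery 26 years, so the next rule applies.
Among Haddad and Tran, alphabetically by surname: Haddad before Tran.
Achebe and Nakamura both have years on the livery 38 years, so the next rule applies.
Among Achebe and Nakamura, alphabetically by surname: Achebe before Nakamura.
Order: Mbeki, Ibarra, Lund, Salazar, Haddad, Tran, Achebe, Nakamura.

Ibarra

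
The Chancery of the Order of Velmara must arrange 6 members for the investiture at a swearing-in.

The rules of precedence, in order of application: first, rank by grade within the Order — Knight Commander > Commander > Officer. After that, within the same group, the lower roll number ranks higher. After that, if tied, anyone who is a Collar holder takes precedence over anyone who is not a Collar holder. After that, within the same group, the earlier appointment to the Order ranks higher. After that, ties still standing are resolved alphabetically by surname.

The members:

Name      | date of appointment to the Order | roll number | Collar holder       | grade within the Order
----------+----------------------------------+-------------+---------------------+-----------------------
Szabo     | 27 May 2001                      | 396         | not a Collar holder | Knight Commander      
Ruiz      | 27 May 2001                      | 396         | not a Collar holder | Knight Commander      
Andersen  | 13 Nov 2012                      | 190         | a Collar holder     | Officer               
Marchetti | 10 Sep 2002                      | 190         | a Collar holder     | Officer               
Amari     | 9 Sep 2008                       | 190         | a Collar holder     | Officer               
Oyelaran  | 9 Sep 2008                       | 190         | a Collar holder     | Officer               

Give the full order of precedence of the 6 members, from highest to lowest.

By grade within the Order: Ruiz and Szabo (Knight Commander); then Marchetti, Amari, Oyelaran and Andersen (Officer).
Ruiz and Szabo both have roll number 396, so the next rule applies.
Ruiz and Szabo are each not a Collar holder, so the next rule applies.
Ruiz and Szabo both have date of appointment to the Order 27 May 2001, so the next rule applies.
Among Ruiz and Szabo, alphabetically by surname: Ruiz before Szabo.
Marchetti, Amari, Oyelaran and Andersen all have roll number 190, so the next rule applies.
Marchetti, Amari, Oyelaran and Andersen are each a Collar holder, so the next rule applies.
Among Marchetti, Amari, Oyelaran and Andersen, by date of appointment to the Order (earlier first): Marchetti (10 Sep 2002) before Amari and Oyelaran (9 Sep 2008) before Andersen (13 Nov 2012).
Among Amari and Oyelaran, alphabetically by surname: Amari before Oyelaran.
Full order: Ruiz, Szabo, Marchetti, Amari, Oyelaran, Andersen.

Ruiz, Szabo, Marchetti, Amari, Oyelaran, Andersen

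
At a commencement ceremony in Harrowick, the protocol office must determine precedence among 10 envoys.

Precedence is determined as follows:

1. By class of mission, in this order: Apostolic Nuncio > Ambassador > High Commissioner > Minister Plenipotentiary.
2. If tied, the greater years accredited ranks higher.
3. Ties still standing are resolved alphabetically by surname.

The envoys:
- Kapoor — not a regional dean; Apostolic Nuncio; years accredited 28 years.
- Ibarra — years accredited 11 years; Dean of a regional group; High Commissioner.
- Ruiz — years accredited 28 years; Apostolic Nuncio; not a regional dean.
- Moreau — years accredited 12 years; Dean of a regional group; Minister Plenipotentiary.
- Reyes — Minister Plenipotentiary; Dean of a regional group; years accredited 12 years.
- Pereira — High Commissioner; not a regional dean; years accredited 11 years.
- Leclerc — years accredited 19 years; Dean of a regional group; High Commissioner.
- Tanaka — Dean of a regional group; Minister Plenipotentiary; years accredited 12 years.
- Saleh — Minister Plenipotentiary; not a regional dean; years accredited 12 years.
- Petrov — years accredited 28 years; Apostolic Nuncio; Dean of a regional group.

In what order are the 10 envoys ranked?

By class of mission: Kapoor, Petrov and Ruiz (Apostolic Nuncio); then Leclerc, Ibarra and Pereira (High Commissioner); then Moreau, Reyes, Saleh and Tanaka (Minister Plenipotentiary).
Kapoor, Petrov and Ruiz all have years accredited 28 years, so the next rule applies.
Among Kapoor, Petrov and Ruiz, alphabetically by surname: Kapoor before Petrov before Ruiz.
Among Leclerc, Ibarra and Pereira, by years accredited (higher first): Leclerc (19 years) before Ibarra and Pereira (11 years).
Among Ibarra and Pereira, alphabetically by surname: Ibarra before Pereira.
Moreau, Reyes, Saleh and Tanaka all have years accredited 12 years, so the next rule applies.
Among Moreau, Reyes, Saleh and Tanaka, alphabetically by surname: Moreau before Reyes before Saleh before Tanaka.
Full order: Kapoor, Petrov, Ruiz, Leclerc, Ibarra, Pereira, Moreau, Reyes, Saleh, Tanaka.

Kapoor, Petrov, Ruiz, Leclerc, Ibarra, Pereira, Moreau, Reyes, Saleh, Tanaka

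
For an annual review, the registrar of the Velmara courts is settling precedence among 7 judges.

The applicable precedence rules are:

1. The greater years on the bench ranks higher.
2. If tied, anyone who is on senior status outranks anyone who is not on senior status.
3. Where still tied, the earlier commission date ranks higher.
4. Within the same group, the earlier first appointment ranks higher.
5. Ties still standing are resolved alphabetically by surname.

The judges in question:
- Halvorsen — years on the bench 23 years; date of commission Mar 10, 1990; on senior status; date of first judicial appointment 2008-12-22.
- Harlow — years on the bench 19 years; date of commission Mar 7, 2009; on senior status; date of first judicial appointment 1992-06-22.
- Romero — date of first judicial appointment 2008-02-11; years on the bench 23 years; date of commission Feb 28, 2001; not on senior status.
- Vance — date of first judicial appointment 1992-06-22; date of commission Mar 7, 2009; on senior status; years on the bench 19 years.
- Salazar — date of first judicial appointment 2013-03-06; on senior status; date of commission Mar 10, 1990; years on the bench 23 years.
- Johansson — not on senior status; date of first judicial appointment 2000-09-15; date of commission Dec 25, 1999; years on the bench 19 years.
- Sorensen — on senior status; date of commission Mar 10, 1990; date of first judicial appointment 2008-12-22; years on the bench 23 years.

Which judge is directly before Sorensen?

By years on the bench (higher first): Halvorsen, Sorensen, Salazar and Romero (each 23 years); then Harlow, Vance and Johansson (each 19 years).
Among Halvorsen, Sorensen, Salazar and Romero, on senior status before not on senior status: Halvorsen, Sorensen and Salazar (on senior status) before Romero (not on senior status).
Halvorsen, Sorensen and Salazar all have date of commission Mar 10, 1990, so the next rule applies.
Among Halvorsen, Sorensen and Salazar, by date of first judicial appointment (earlier first): Halvorsen and Sorensen (2008-12-22) before Salazar (2013-03-06).
Among Halvorsen and Sorensen, alphabetically by surname: Halvorsen before Sorensen.
Among Harlow, Vance and Johansson, on senior status before not on senior status: Harlow and Vance (on senior status) before Johansson (not on senior status).
Harlow and Vance both have date of commission Mar 7, 2009, so the next rule applies.
Harlow and Vance both have date of first judicial appointment 1992-06-22, so the next rule applies.
Among Harlow and Vance, alphabetically by surname: Harlow before Vance.
Order: Halvorsen, Sorensen, Salazar, Romero, Harlow, Vance, Johansson.

Halvorsen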